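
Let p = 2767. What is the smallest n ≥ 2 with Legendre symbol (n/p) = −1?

3

(2/2767) = +1, so 2 is a residue.
(3/2767) = −1, so 3 is the smallest positive non-residue mod 2767.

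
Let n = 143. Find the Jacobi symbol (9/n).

1

Reciprocity: 9 ≡ 1 and 143 ≡ 3 (mod 4), so (9/143) = +(143/9).
Reduce top mod 9: now compute (8/9).
Pull out 2^3: since 9 ≡ 1 (mod 8), (2/9) = +1, so (2/9)^3 = +1.
Reached (1/9) = 1. Collecting the sign flips along the way, the symbol is +1.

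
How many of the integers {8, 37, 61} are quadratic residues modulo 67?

1

(8/67) = -1 → non-residue.
(37/67) = +1 → QR.
(61/67) = -1 → non-residue.
Total quadratic residues among the 3: 1.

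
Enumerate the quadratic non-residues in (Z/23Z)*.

5,7,10,11,14,15,17,19,20,21,22

Square k = 1,…,11 (k and 23−k give the same square):
1²=1, 2²=4, 3²=9, 4²=16, 5²≡2, 6²≡13, 7²≡3, 8²≡18, 9²≡12, 10²≡8, 11²≡6 (mod 23).
The residues are {1, 2, 3, 4, 6, 8, 9, 12, 13, 16, 18}; the non-residues are the remaining 11 nonzero classes.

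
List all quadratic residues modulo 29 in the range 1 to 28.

1, 4, 5, 6, 7, 9, 13, 16, 20, 22, 23, 24, 25, 28

Square k = 1,…,14 (k and 29−k give the same square):
1²=1, 2²=4, 3²=9, 4²=16, 5²=25, 6²≡7, 7²≡20, 8²≡6, 9²≡23, 10²≡13, 11²≡5, 12²≡28, 13²≡24, 14²≡22 (mod 29).
So the quadratic residues mod 29 are {1, 4, 5, 6, 7, 9, 13, 16, 20, 22, 23, 24, 25, 28}.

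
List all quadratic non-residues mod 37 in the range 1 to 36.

2 5 6 8 13 14 15 17 18 19 20 22 23 24 29 31 32 35

Square k = 1,…,18 (k and 37−k give the same square):
1²=1, 2²=4, 3²=9, 4²=16, 5²=25, 6²=36, 7²≡12, 8²≡27, 9²≡7, 10²≡26, 11²≡10, 12²≡33, 13²≡21, 14²≡11, 15²≡3, 16²≡34, 17²≡30, 18²≡28 (mod 37).
The residues are {1, 3, 4, 7, 9, 10, 11, 12, 16, 21, 25, 26, 27, 28, 30, 33, 34, 36}; the non-residues are the remaining 18 nonzero classes.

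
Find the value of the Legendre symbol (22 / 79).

1

Pull out 2: since 79 ≡ 7 (mod 8), (2/79) = +1.
Reciprocity: 11 ≡ 3 and 79 ≡ 3 (mod 4), so (11/79) = −(79/11).
Reduce top mod 11: now compute (2/11).
Pull out 2: since 11 ≡ 3 (mod 8), (2/11) = -1.
Reached (1/11) = 1. Collecting the sign flips along the way, the symbol is +1.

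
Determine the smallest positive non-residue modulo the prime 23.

5

(2/23) = +1, so 2 is a residue.
(3/23) = +1, so 3 is a residue.
(4/23) = +1, so 4 is a residue.
(5/23) = −1, so 5 is the smallest positive non-residue mod 23.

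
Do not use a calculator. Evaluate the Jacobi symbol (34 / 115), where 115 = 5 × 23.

-1

Pull out 2: since 115 ≡ 3 (mod 8), (2/115) = -1.
Reciprocity: 17 ≡ 1 and 115 ≡ 3 (mod 4), so (17/115) = +(115/17).
Reduce top mod 17: now compute (13/17).
Reciprocity: 13 ≡ 1 and 17 ≡ 1 (mod 4), so (13/17) = +(17/13).
Reduce top mod 13: now compute (4/13).
Pull out 2^2: since 13 ≡ 5 (mod 8), (2/13) = -1, so (2/13)^2 = +1.
Reached (1/13) = 1. Collecting the sign flips along the way, the symbol is -1.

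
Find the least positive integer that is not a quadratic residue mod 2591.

7

(2/2591) = +1, so 2 is a residue.
(3/2591) = +1, so 3 is a residue.
(4/2591) = +1, so 4 is a residue.
(5/2591) = +1, so 5 is a residue.
(6/2591) = +1, so 6 is a residue.
(7/2591) = −1, so 7 is the smallest positive non-residue mod 2591.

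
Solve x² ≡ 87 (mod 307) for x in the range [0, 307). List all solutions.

Since 307 ≡ 3 (mod 4), a square root of 87 is 87^((307+1)/4) = 87^77 mod 307.
Repeated squaring: 87^2≡201, 87^4≡184, 87^8≡86, 87^16≡28, 87^32≡170, 87^64≡42 (mod 307).
87^77 = 87^(64+8+4+1) ≡ 209 (mod 307).
Check: 209² = 43681 ≡ 87 (mod 307). The two roots are 98 and 209.

98, 209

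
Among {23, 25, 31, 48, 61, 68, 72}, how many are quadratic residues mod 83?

(23/83) = +1 → QR.
(25/83) = +1 → QR.
(31/83) = +1 → QR.
(48/83) = +1 → QR.
(61/83) = +1 → QR.
(68/83) = +1 → QR.
(72/83) = -1 → non-residue.
Total quadratic residues among the 7: 6.

6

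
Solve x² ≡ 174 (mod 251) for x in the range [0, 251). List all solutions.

Since 251 ≡ 3 (mod 4), a square root of 174 is 174^((251+1)/4) = 174^63 mod 251.
Repeated squaring: 174^2≡156, 174^4≡240, 174^8≡121, 174^16≡83, 174^32≡112 (mod 251).
174^63 = 174^(32+16+8+4+2+1) ≡ 225 (mod 251).
Check: 225² = 50625 ≡ 174 (mod 251). The two roots are 26 and 225.

26, 225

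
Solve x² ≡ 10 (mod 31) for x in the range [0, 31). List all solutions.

Since 31 ≡ 3 (mod 4), a square root of 10 is 10^((31+1)/4) = 10^8 mod 31.
Repeated squaring: 10^2≡7, 10^4≡18, 10^8≡14 (mod 31).
10^8 = 10^(8) ≡ 14 (mod 31).
Check: 14² = 196 ≡ 10 (mod 31). The two roots are 14 and 17.

14, 17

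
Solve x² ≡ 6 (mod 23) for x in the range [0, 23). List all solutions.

11, 12

Since 23 ≡ 3 (mod 4), a square root of 6 is 6^((23+1)/4) = 6^6 mod 23.
Repeated squaring: 6^2≡13, 6^4≡8 (mod 23).
6^6 = 6^(4+2) ≡ 12 (mod 23).
Check: 12² = 144 ≡ 6 (mod 23). The two roots are 11 and 12.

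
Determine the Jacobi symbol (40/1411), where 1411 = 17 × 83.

Pull out 2^3: since 1411 ≡ 3 (mod 8), (2/1411) = -1, so (2/1411)^3 = -1.
Reciprocity: 5 ≡ 1 and 1411 ≡ 3 (mod 4), so (5/1411) = +(1411/5).
Reduce top mod 5: now compute (1/5).
Reached (1/5) = 1. Collecting the sign flips along the way, the symbol is -1.

-1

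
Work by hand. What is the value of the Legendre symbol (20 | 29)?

Euler's criterion: (20/29) ≡ 20^14 (mod 29).
20^2 ≡ 23 (mod 29)
20^4 ≡ 7 (mod 29)
20^8 ≡ 20 (mod 29)
20^14 = 20^(8+4+2) ≡ 1 (mod 29).
Result is 1, so (20/29) = 1.

1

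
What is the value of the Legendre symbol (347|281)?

Euler's criterion: (347/281) ≡ 66^140 (mod 281).
66^2 ≡ 141 (mod 281)
66^4 ≡ 211 (mod 281)
66^8 ≡ 123 (mod 281)
66^16 ≡ 236 (mod 281)
66^32 ≡ 58 (mod 281)
66^64 ≡ 273 (mod 281)
66^128 ≡ 64 (mod 281)
66^140 = 66^(128+8+4) ≡ 1 (mod 281).
Result is 1, so (347/281) = 1.

1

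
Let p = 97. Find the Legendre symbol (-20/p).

First reduce: -20 ≡ 77 (mod 97).
Reciprocity: 77 ≡ 1 and 97 ≡ 1 (mod 4), so (77/97) = +(97/77).
Reduce top mod 77: now compute (20/77).
Pull out 2^2: since 77 ≡ 5 (mod 8), (2/77) = -1, so (2/77)^2 = +1.
Reciprocity: 5 ≡ 1 and 77 ≡ 1 (mod 4), so (5/77) = +(77/5).
Reduce top mod 5: now compute (2/5).
Pull out 2: since 5 ≡ 5 (mod 8), (2/5) = -1.
Reached (1/5) = 1. Collecting the sign flips along the way, the symbol is -1.

-1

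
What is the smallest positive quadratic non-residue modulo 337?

5

(2/337) = +1, so 2 is a residue.
(3/337) = +1, so 3 is a residue.
(4/337) = +1, so 4 is a residue.
(5/337) = −1, so 5 is the smallest positive non-residue mod 337.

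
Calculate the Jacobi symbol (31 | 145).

-1

Reciprocity: 31 ≡ 3 and 145 ≡ 1 (mod 4), so (31/145) = +(145/31).
Reduce top mod 31: now compute (21/31).
Reciprocity: 21 ≡ 1 and 31 ≡ 3 (mod 4), so (21/31) = +(31/21).
Reduce top mod 21: now compute (10/21).
Pull out 2: since 21 ≡ 5 (mod 8), (2/21) = -1.
Reciprocity: 5 ≡ 1 and 21 ≡ 1 (mod 4), so (5/21) = +(21/5).
Reduce top mod 5: now compute (1/5).
Reached (1/5) = 1. Collecting the sign flips along the way, the symbol is -1.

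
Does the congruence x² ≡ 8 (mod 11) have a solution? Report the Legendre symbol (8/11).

-1

Pull out 2^3: since 11 ≡ 3 (mod 8), (2/11) = -1, so (2/11)^3 = -1.
Reached (1/11) = 1. Collecting the sign flips along the way, the symbol is -1.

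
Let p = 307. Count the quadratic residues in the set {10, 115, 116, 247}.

(10/307) = +1 → QR.
(115/307) = +1 → QR.
(116/307) = -1 → non-residue.
(247/307) = -1 → non-residue.
Total quadratic residues among the 4: 2.

2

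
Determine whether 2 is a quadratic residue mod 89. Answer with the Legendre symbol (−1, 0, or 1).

Euler's criterion: (2/89) ≡ 2^44 (mod 89).
2^2 ≡ 4 (mod 89)
2^4 ≡ 16 (mod 89)
2^8 ≡ 78 (mod 89)
2^16 ≡ 32 (mod 89)
2^32 ≡ 45 (mod 89)
2^44 = 2^(32+8+4) ≡ 1 (mod 89).
Result is 1, so (2/89) = 1.

1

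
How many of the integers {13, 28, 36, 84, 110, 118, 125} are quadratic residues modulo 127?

3

(13/127) = +1 → QR.
(28/127) = -1 → non-residue.
(36/127) = +1 → QR.
(84/127) = +1 → QR.
(110/127) = -1 → non-residue.
(118/127) = -1 → non-residue.
(125/127) = -1 → non-residue.
Total quadratic residues among the 7: 3.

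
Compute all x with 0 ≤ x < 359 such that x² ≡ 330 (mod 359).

164, 195

Since 359 ≡ 3 (mod 4), a square root of 330 is 330^((359+1)/4) = 330^90 mod 359.
Repeated squaring: 330^2≡123, 330^4≡51, 330^8≡88, 330^16≡205, 330^32≡22, 330^64≡125 (mod 359).
330^90 = 330^(64+16+8+2) ≡ 164 (mod 359).
Check: 164² = 26896 ≡ 330 (mod 359). The two roots are 164 and 195.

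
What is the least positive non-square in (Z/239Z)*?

7

(2/239) = +1, so 2 is a residue.
(3/239) = +1, so 3 is a residue.
(4/239) = +1, so 4 is a residue.
(5/239) = +1, so 5 is a residue.
(6/239) = +1, so 6 is a residue.
(7/239) = −1, so 7 is the smallest positive non-residue mod 239.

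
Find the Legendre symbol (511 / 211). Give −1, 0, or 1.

Euler's criterion: (511/211) ≡ 89^105 (mod 211).
89^2 ≡ 114 (mod 211)
89^4 ≡ 125 (mod 211)
89^8 ≡ 11 (mod 211)
89^16 ≡ 121 (mod 211)
89^32 ≡ 82 (mod 211)
89^64 ≡ 183 (mod 211)
89^105 = 89^(64+32+8+1) ≡ 210 (mod 211).
Result is 210 ≡ −1, so (511/211) = −1.

-1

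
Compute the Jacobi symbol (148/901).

-1

Pull out 2^2: since 901 ≡ 5 (mod 8), (2/901) = -1, so (2/901)^2 = +1.
Reciprocity: 37 ≡ 1 and 901 ≡ 1 (mod 4), so (37/901) = +(901/37).
Reduce top mod 37: now compute (13/37).
Reciprocity: 13 ≡ 1 and 37 ≡ 1 (mod 4), so (13/37) = +(37/13).
Reduce top mod 13: now compute (11/13).
Reciprocity: 11 ≡ 3 and 13 ≡ 1 (mod 4), so (11/13) = +(13/11).
Reduce top mod 11: now compute (2/11).
Pull out 2: since 11 ≡ 3 (mod 8), (2/11) = -1.
Reached (1/11) = 1. Collecting the sign flips along the way, the symbol is -1.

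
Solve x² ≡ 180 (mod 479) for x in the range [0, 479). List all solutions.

Since 479 ≡ 3 (mod 4), a square root of 180 is 180^((479+1)/4) = 180^120 mod 479.
Repeated squaring: 180^2≡307, 180^4≡365, 180^8≡63, 180^16≡137, 180^32≡88, 180^64≡80 (mod 479).
180^120 = 180^(64+32+16+8) ≡ 132 (mod 479).
Check: 132² = 17424 ≡ 180 (mod 479). The two roots are 132 and 347.

132, 347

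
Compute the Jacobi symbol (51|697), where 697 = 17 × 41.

Reciprocity: 51 ≡ 3 and 697 ≡ 1 (mod 4), so (51/697) = +(697/51).
Reduce top mod 51: now compute (34/51).
Pull out 2: since 51 ≡ 3 (mod 8), (2/51) = -1.
Reciprocity: 17 ≡ 1 and 51 ≡ 3 (mod 4), so (17/51) = +(51/17).
Reduce top mod 17: now compute (0/17).
Top reduces to 0: gcd > 1, so the symbol is 0.

0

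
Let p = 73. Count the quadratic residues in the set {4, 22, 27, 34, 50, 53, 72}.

4

(4/73) = +1 → QR.
(22/73) = -1 → non-residue.
(27/73) = +1 → QR.
(34/73) = -1 → non-residue.
(50/73) = +1 → QR.
(53/73) = -1 → non-residue.
(72/73) = +1 → QR.
Total quadratic residues among the 7: 4.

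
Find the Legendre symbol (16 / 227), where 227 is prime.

1

Pull out 2^4: since 227 ≡ 3 (mod 8), (2/227) = -1, so (2/227)^4 = +1.
Reached (1/227) = 1. Collecting the sign flips along the way, the symbol is +1.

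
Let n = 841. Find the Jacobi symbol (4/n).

Pull out 2^2: since 841 ≡ 1 (mod 8), (2/841) = +1, so (2/841)^2 = +1.
Reached (1/841) = 1. Collecting the sign flips along the way, the symbol is +1.

1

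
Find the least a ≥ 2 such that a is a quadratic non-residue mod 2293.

(2/2293) = −1, so 2 is the smallest positive non-residue mod 2293.

2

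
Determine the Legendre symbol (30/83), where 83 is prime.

1

Euler's criterion: (30/83) ≡ 30^41 (mod 83).
30^2 ≡ 70 (mod 83)
30^4 ≡ 3 (mod 83)
30^8 ≡ 9 (mod 83)
30^16 ≡ 81 (mod 83)
30^32 ≡ 4 (mod 83)
30^41 = 30^(32+8+1) ≡ 1 (mod 83).
Result is 1, so (30/83) = 1.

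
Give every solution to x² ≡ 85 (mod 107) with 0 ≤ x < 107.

37, 70

Since 107 ≡ 3 (mod 4), a square root of 85 is 85^((107+1)/4) = 85^27 mod 107.
Repeated squaring: 85^2≡56, 85^4≡33, 85^8≡19, 85^16≡40 (mod 107).
85^27 = 85^(16+8+2+1) ≡ 37 (mod 107).
Check: 37² = 1369 ≡ 85 (mod 107). The two roots are 37 and 70.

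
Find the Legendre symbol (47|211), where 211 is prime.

Euler's criterion: (47/211) ≡ 47^105 (mod 211).
47^2 ≡ 99 (mod 211)
47^4 ≡ 95 (mod 211)
47^8 ≡ 163 (mod 211)
47^16 ≡ 194 (mod 211)
47^32 ≡ 78 (mod 211)
47^64 ≡ 176 (mod 211)
47^105 = 47^(64+32+8+1) ≡ 1 (mod 211).
Result is 1, so (47/211) = 1.

1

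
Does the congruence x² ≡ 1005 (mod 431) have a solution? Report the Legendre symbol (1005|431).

First reduce: 1005 ≡ 143 (mod 431).
Reciprocity: 143 ≡ 3 and 431 ≡ 3 (mod 4), so (143/431) = −(431/143).
Reduce top mod 143: now compute (2/143).
Pull out 2: since 143 ≡ 7 (mod 8), (2/143) = +1.
Reached (1/143) = 1. Collecting the sign flips along the way, the symbol is -1.

-1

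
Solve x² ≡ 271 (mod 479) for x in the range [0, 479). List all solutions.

Since 479 ≡ 3 (mod 4), a square root of 271 is 271^((479+1)/4) = 271^120 mod 479.
Repeated squaring: 271^2≡154, 271^4≡245, 271^8≡150, 271^16≡466, 271^32≡169, 271^64≡300 (mod 479).
271^120 = 271^(64+32+16+8) ≡ 121 (mod 479).
Check: 121² = 14641 ≡ 271 (mod 479). The two roots are 121 and 358.

121, 358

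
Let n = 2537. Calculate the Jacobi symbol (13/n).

Reciprocity: 13 ≡ 1 and 2537 ≡ 1 (mod 4), so (13/2537) = +(2537/13).
Reduce top mod 13: now compute (2/13).
Pull out 2: since 13 ≡ 5 (mod 8), (2/13) = -1.
Reached (1/13) = 1. Collecting the sign flips along the way, the symbol is -1.

-1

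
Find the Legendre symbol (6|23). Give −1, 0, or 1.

Euler's criterion: (6/23) ≡ 6^11 (mod 23).
6^2 ≡ 13 (mod 23)
6^4 ≡ 8 (mod 23)
6^8 ≡ 18 (mod 23)
6^11 = 6^(8+2+1) ≡ 1 (mod 23).
Result is 1, so (6/23) = 1.

1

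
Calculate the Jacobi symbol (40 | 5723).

1

Pull out 2^3: since 5723 ≡ 3 (mod 8), (2/5723) = -1, so (2/5723)^3 = -1.
Reciprocity: 5 ≡ 1 and 5723 ≡ 3 (mod 4), so (5/5723) = +(5723/5).
Reduce top mod 5: now compute (3/5).
Reciprocity: 3 ≡ 3 and 5 ≡ 1 (mod 4), so (3/5) = +(5/3).
Reduce top mod 3: now compute (2/3).
Pull out 2: since 3 ≡ 3 (mod 8), (2/3) = -1.
Reached (1/3) = 1. Collecting the sign flips along the way, the symbol is +1.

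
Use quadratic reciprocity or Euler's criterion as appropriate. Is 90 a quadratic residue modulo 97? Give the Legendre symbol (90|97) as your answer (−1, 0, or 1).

Euler's criterion: (90/97) ≡ 90^48 (mod 97).
90^2 ≡ 49 (mod 97)
90^4 ≡ 73 (mod 97)
90^8 ≡ 91 (mod 97)
90^16 ≡ 36 (mod 97)
90^32 ≡ 35 (mod 97)
90^48 = 90^(32+16) ≡ 96 (mod 97).
Result is 96 ≡ −1, so (90/97) = −1.

-1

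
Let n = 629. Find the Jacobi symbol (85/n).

0

Reciprocity: 85 ≡ 1 and 629 ≡ 1 (mod 4), so (85/629) = +(629/85).
Reduce top mod 85: now compute (34/85).
Pull out 2: since 85 ≡ 5 (mod 8), (2/85) = -1.
Reciprocity: 17 ≡ 1 and 85 ≡ 1 (mod 4), so (17/85) = +(85/17).
Reduce top mod 17: now compute (0/17).
Top reduces to 0: gcd > 1, so the symbol is 0.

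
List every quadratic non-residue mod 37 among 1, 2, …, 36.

2, 5, 6, 8, 13, 14, 15, 17, 18, 19, 20, 22, 23, 24, 29, 31, 32, 35

Square k = 1,…,18 (k and 37−k give the same square):
1²=1, 2²=4, 3²=9, 4²=16, 5²=25, 6²=36, 7²≡12, 8²≡27, 9²≡7, 10²≡26, 11²≡10, 12²≡33, 13²≡21, 14²≡11, 15²≡3, 16²≡34, 17²≡30, 18²≡28 (mod 37).
The residues are {1, 3, 4, 7, 9, 10, 11, 12, 16, 21, 25, 26, 27, 28, 30, 33, 34, 36}; the non-residues are the remaining 18 nonzero classes.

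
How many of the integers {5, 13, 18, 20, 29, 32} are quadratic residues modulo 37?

0

(5/37) = -1 → non-residue.
(13/37) = -1 → non-residue.
(18/37) = -1 → non-residue.
(20/37) = -1 → non-residue.
(29/37) = -1 → non-residue.
(32/37) = -1 → non-residue.
Total quadratic residues among the 6: 0.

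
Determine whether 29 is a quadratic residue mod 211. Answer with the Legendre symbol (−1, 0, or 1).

-1

Reciprocity: 29 ≡ 1 and 211 ≡ 3 (mod 4), so (29/211) = +(211/29).
Reduce top mod 29: now compute (8/29).
Pull out 2^3: since 29 ≡ 5 (mod 8), (2/29) = -1, so (2/29)^3 = -1.
Reached (1/29) = 1. Collecting the sign flips along the way, the symbol is -1.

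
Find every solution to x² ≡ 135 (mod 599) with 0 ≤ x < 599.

Since 599 ≡ 3 (mod 4), a square root of 135 is 135^((599+1)/4) = 135^150 mod 599.
Repeated squaring: 135^2≡255, 135^4≡333, 135^8≡74, 135^16≡85, 135^32≡37, 135^64≡171, 135^128≡489 (mod 599).
135^150 = 135^(128+16+4+2) ≡ 82 (mod 599).
Check: 82² = 6724 ≡ 135 (mod 599). The two roots are 82 and 517.

82, 517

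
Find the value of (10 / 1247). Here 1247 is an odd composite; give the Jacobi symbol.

Pull out 2: since 1247 ≡ 7 (mod 8), (2/1247) = +1.
Reciprocity: 5 ≡ 1 and 1247 ≡ 3 (mod 4), so (5/1247) = +(1247/5).
Reduce top mod 5: now compute (2/5).
Pull out 2: since 5 ≡ 5 (mod 8), (2/5) = -1.
Reached (1/5) = 1. Collecting the sign flips along the way, the symbol is -1.

-1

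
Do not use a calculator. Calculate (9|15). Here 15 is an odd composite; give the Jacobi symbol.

Reciprocity: 9 ≡ 1 and 15 ≡ 3 (mod 4), so (9/15) = +(15/9).
Reduce top mod 9: now compute (6/9).
Pull out 2: since 9 ≡ 1 (mod 8), (2/9) = +1.
Reciprocity: 3 ≡ 3 and 9 ≡ 1 (mod 4), so (3/9) = +(9/3).
Reduce top mod 3: now compute (0/3).
Top reduces to 0: gcd > 1, so the symbol is 0.

0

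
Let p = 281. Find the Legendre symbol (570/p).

First reduce: 570 ≡ 8 (mod 281).
Pull out 2^3: since 281 ≡ 1 (mod 8), (2/281) = +1, so (2/281)^3 = +1.
Reached (1/281) = 1. Collecting the sign flips along the way, the symbol is +1.

1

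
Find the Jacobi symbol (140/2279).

-1

Pull out 2^2: since 2279 ≡ 7 (mod 8), (2/2279) = +1, so (2/2279)^2 = +1.
Reciprocity: 35 ≡ 3 and 2279 ≡ 3 (mod 4), so (35/2279) = −(2279/35).
Reduce top mod 35: now compute (4/35).
Pull out 2^2: since 35 ≡ 3 (mod 8), (2/35) = -1, so (2/35)^2 = +1.
Reached (1/35) = 1. Collecting the sign flips along the way, the symbol is -1.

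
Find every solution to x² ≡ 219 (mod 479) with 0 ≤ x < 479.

Since 479 ≡ 3 (mod 4), a square root of 219 is 219^((479+1)/4) = 219^120 mod 479.
Repeated squaring: 219^2≡61, 219^4≡368, 219^8≡346, 219^16≡445, 219^32≡198, 219^64≡405 (mod 479).
219^120 = 219^(64+32+16+8) ≡ 373 (mod 479).
Check: 373² = 139129 ≡ 219 (mod 479). The two roots are 106 and 373.

106, 373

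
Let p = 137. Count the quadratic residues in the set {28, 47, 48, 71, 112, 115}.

(28/137) = +1 → QR.
(47/137) = -1 → non-residue.
(48/137) = -1 → non-residue.
(71/137) = -1 → non-residue.
(112/137) = +1 → QR.
(115/137) = +1 → QR.
Total quadratic residues among the 6: 3.

3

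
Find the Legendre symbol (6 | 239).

Euler's criterion: (6/239) ≡ 6^119 (mod 239).
6^2 ≡ 36 (mod 239)
6^4 ≡ 101 (mod 239)
6^8 ≡ 163 (mod 239)
6^16 ≡ 40 (mod 239)
6^32 ≡ 166 (mod 239)
6^64 ≡ 71 (mod 239)
6^119 = 6^(64+32+16+4+2+1) ≡ 1 (mod 239).
Result is 1, so (6/239) = 1.

1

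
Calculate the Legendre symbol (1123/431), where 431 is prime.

1

First reduce: 1123 ≡ 261 (mod 431).
Reciprocity: 261 ≡ 1 and 431 ≡ 3 (mod 4), so (261/431) = +(431/261).
Reduce top mod 261: now compute (170/261).
Pull out 2: since 261 ≡ 5 (mod 8), (2/261) = -1.
Reciprocity: 85 ≡ 1 and 261 ≡ 1 (mod 4), so (85/261) = +(261/85).
Reduce top mod 85: now compute (6/85).
Pull out 2: since 85 ≡ 5 (mod 8), (2/85) = -1.
Reciprocity: 3 ≡ 3 and 85 ≡ 1 (mod 4), so (3/85) = +(85/3).
Reduce top mod 3: now compute (1/3).
Reached (1/3) = 1. Collecting the sign flips along the way, the symbol is +1.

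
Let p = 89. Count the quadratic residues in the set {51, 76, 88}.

(51/89) = -1 → non-residue.
(76/89) = -1 → non-residue.
(88/89) = +1 → QR.
Total quadratic residues among the 3: 1.

1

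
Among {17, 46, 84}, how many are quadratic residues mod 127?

(17/127) = +1 → QR.
(46/127) = -1 → non-residue.
(84/127) = +1 → QR.
Total quadratic residues among the 3: 2.

2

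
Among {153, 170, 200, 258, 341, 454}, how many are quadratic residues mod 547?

(153/547) = -1 → non-residue.
(170/547) = -1 → non-residue.
(200/547) = -1 → non-residue.
(258/547) = -1 → non-residue.
(341/547) = -1 → non-residue.
(454/547) = -1 → non-residue.
Total quadratic residues among the 6: 0.

0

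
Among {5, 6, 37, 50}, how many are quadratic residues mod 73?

3

(5/73) = -1 → non-residue.
(6/73) = +1 → QR.
(37/73) = +1 → QR.
(50/73) = +1 → QR.
Total quadratic residues among the 4: 3.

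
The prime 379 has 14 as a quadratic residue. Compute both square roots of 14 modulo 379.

Since 379 ≡ 3 (mod 4), a square root of 14 is 14^((379+1)/4) = 14^95 mod 379.
Repeated squaring: 14^2≡196, 14^4≡137, 14^8≡198, 14^16≡167, 14^32≡222, 14^64≡14 (mod 379).
14^95 = 14^(64+16+8+4+2+1) ≡ 222 (mod 379).
Check: 222² = 49284 ≡ 14 (mod 379). The two roots are 157 and 222.

157, 222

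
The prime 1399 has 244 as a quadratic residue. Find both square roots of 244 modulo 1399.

Since 1399 ≡ 3 (mod 4), a square root of 244 is 244^((1399+1)/4) = 244^350 mod 1399.
Repeated squaring: 244^2≡778, 244^4≡916, 244^8≡1055, 244^16≡820, 244^32≡880, 244^64≡753, 244^128≡414, 244^256≡718 (mod 1399).
244^350 = 244^(256+64+16+8+4+2) ≡ 1231 (mod 1399).
Check: 1231² = 1515361 ≡ 244 (mod 1399). The two roots are 168 and 1231.

168, 1231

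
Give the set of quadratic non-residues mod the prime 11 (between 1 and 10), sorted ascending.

Square k = 1,…,5 (k and 11−k give the same square):
1²=1, 2²=4, 3²=9, 4²≡5, 5²≡3 (mod 11).
The residues are {1, 3, 4, 5, 9}; the non-residues are the remaining 5 nonzero classes.

2 6 7 8 10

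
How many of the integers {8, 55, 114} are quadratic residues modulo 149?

1

(8/149) = -1 → non-residue.
(55/149) = -1 → non-residue.
(114/149) = +1 → QR.
Total quadratic residues among the 3: 1.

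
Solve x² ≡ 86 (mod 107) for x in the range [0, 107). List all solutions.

Since 107 ≡ 3 (mod 4), a square root of 86 is 86^((107+1)/4) = 86^27 mod 107.
Repeated squaring: 86^2≡13, 86^4≡62, 86^8≡99, 86^16≡64 (mod 107).
86^27 = 86^(16+8+2+1) ≡ 34 (mod 107).
Check: 34² = 1156 ≡ 86 (mod 107). The two roots are 34 and 73.

34, 73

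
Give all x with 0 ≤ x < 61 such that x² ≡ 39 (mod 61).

10, 51

61 ≡ 1 (mod 4), so we find a root by search.
Trying successive values, 10² = 100 ≡ 39 (mod 61). The other root is 61 − 10 = 51.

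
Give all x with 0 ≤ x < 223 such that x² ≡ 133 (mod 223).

53, 170

Since 223 ≡ 3 (mod 4), a square root of 133 is 133^((223+1)/4) = 133^56 mod 223.
Repeated squaring: 133^2≡72, 133^4≡55, 133^8≡126, 133^16≡43, 133^32≡65 (mod 223).
133^56 = 133^(32+16+8) ≡ 53 (mod 223).
Check: 53² = 2809 ≡ 133 (mod 223). The two roots are 53 and 170.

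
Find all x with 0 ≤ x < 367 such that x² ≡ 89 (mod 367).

55, 312

Since 367 ≡ 3 (mod 4), a square root of 89 is 89^((367+1)/4) = 89^92 mod 367.
Repeated squaring: 89^2≡214, 89^4≡288, 89^8≡2, 89^16≡4, 89^32≡16, 89^64≡256 (mod 367).
89^92 = 89^(64+16+8+4) ≡ 55 (mod 367).
Check: 55² = 3025 ≡ 89 (mod 367). The two roots are 55 and 312.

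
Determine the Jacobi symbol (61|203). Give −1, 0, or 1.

1

Reciprocity: 61 ≡ 1 and 203 ≡ 3 (mod 4), so (61/203) = +(203/61).
Reduce top mod 61: now compute (20/61).
Pull out 2^2: since 61 ≡ 5 (mod 8), (2/61) = -1, so (2/61)^2 = +1.
Reciprocity: 5 ≡ 1 and 61 ≡ 1 (mod 4), so (5/61) = +(61/5).
Reduce top mod 5: now compute (1/5).
Reached (1/5) = 1. Collecting the sign flips along the way, the symbol is +1.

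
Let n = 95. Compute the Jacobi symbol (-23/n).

1

First reduce: -23 ≡ 72 (mod 95).
Pull out 2^3: since 95 ≡ 7 (mod 8), (2/95) = +1, so (2/95)^3 = +1.
Reciprocity: 9 ≡ 1 and 95 ≡ 3 (mod 4), so (9/95) = +(95/9).
Reduce top mod 9: now compute (5/9).
Reciprocity: 5 ≡ 1 and 9 ≡ 1 (mod 4), so (5/9) = +(9/5).
Reduce top mod 5: now compute (4/5).
Pull out 2^2: since 5 ≡ 5 (mod 8), (2/5) = -1, so (2/5)^2 = +1.
Reached (1/5) = 1. Collecting the sign flips along the way, the symbol is +1.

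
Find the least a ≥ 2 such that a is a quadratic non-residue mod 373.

(2/373) = −1, so 2 is the smallest positive non-residue mod 373.

2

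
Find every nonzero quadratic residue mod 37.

1, 3, 4, 7, 9, 10, 11, 12, 16, 21, 25, 26, 27, 28, 30, 33, 34, 36

Square k = 1,…,18 (k and 37−k give the same square):
1²=1, 2²=4, 3²=9, 4²=16, 5²=25, 6²=36, 7²≡12, 8²≡27, 9²≡7, 10²≡26, 11²≡10, 12²≡33, 13²≡21, 14²≡11, 15²≡3, 16²≡34, 17²≡30, 18²≡28 (mod 37).
So the quadratic residues mod 37 are {1, 3, 4, 7, 9, 10, 11, 12, 16, 21, 25, 26, 27, 28, 30, 33, 34, 36}.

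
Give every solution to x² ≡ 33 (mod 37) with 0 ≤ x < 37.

12, 25

37 ≡ 1 (mod 4), so we find a root by search.
Trying successive values, 12² = 144 ≡ 33 (mod 37). The other root is 37 − 12 = 25.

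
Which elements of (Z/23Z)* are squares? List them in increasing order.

Square k = 1,…,11 (k and 23−k give the same square):
1²=1, 2²=4, 3²=9, 4²=16, 5²≡2, 6²≡13, 7²≡3, 8²≡18, 9²≡12, 10²≡8, 11²≡6 (mod 23).
So the quadratic residues mod 23 are {1, 2, 3, 4, 6, 8, 9, 12, 13, 16, 18}.

1 2 3 4 6 8 9 12 13 16 18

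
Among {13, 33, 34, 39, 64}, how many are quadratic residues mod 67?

(13/67) = -1 → non-residue.
(33/67) = +1 → QR.
(34/67) = -1 → non-residue.
(39/67) = +1 → QR.
(64/67) = +1 → QR.
Total quadratic residues among the 5: 3.

3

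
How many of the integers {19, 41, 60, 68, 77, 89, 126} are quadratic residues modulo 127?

4

(19/127) = +1 → QR.
(41/127) = +1 → QR.
(60/127) = +1 → QR.
(68/127) = +1 → QR.
(77/127) = -1 → non-residue.
(89/127) = -1 → non-residue.
(126/127) = -1 → non-residue.
Total quadratic residues among the 7: 4.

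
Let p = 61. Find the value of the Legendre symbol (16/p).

1

Euler's criterion: (16/61) ≡ 16^30 (mod 61).
16^2 ≡ 12 (mod 61)
16^4 ≡ 22 (mod 61)
16^8 ≡ 57 (mod 61)
16^16 ≡ 16 (mod 61)
16^30 = 16^(16+8+4+2) ≡ 1 (mod 61).
Result is 1, so (16/61) = 1.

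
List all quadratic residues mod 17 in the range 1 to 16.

1, 2, 4, 8, 9, 13, 15, 16

Square k = 1,…,8 (k and 17−k give the same square):
1²=1, 2²=4, 3²=9, 4²=16, 5²≡8, 6²≡2, 7²≡15, 8²≡13 (mod 17).
So the quadratic residues mod 17 are {1, 2, 4, 8, 9, 13, 15, 16}.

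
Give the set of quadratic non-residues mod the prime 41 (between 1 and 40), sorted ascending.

Square k = 1,…,20 (k and 41−k give the same square):
1²=1, 2²=4, 3²=9, 4²=16, 5²=25, 6²=36, 7²≡8, 8²≡23, 9²≡40, 10²≡18, 11²≡39, 12²≡21, 13²≡5, 14²≡32, 15²≡20, 16²≡10, 17²≡2, 18²≡37, 19²≡33, 20²≡31 (mod 41).
The residues are {1, 2, 4, 5, 8, 9, 10, 16, 18, 20, 21, 23, 25, 31, 32, 33, 36, 37, 39, 40}; the non-residues are the remaining 20 nonzero classes.

3,6,7,11,12,13,14,15,17,19,22,24,26,27,28,29,30,34,35,38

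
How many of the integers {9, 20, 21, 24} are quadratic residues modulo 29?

3

(9/29) = +1 → QR.
(20/29) = +1 → QR.
(21/29) = -1 → non-residue.
(24/29) = +1 → QR.
Total quadratic residues among the 4: 3.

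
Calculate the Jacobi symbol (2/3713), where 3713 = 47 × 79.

Pull out 2: since 3713 ≡ 1 (mod 8), (2/3713) = +1.
Reached (1/3713) = 1. Collecting the sign flips along the way, the symbol is +1.

1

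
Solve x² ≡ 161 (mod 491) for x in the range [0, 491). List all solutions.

120, 371

Since 491 ≡ 3 (mod 4), a square root of 161 is 161^((491+1)/4) = 161^123 mod 491.
Repeated squaring: 161^2≡389, 161^4≡93, 161^8≡302, 161^16≡369, 161^32≡154, 161^64≡148 (mod 491).
161^123 = 161^(64+32+16+8+2+1) ≡ 371 (mod 491).
Check: 371² = 137641 ≡ 161 (mod 491). The two roots are 120 and 371.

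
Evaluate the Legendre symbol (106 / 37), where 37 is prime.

First reduce: 106 ≡ 32 (mod 37).
Pull out 2^5: since 37 ≡ 5 (mod 8), (2/37) = -1, so (2/37)^5 = -1.
Reached (1/37) = 1. Collecting the sign flips along the way, the symbol is -1.

-1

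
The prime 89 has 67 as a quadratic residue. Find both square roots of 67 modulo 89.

89 ≡ 1 (mod 4), so we find a root by search.
Trying successive values, 44² = 1936 ≡ 67 (mod 89). The other root is 89 − 44 = 45.

44, 45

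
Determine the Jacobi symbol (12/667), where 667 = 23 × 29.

Pull out 2^2: since 667 ≡ 3 (mod 8), (2/667) = -1, so (2/667)^2 = +1.
Reciprocity: 3 ≡ 3 and 667 ≡ 3 (mod 4), so (3/667) = −(667/3).
Reduce top mod 3: now compute (1/3).
Reached (1/3) = 1. Collecting the sign flips along the way, the symbol is -1.

-1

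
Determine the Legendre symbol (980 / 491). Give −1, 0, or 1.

First reduce: 980 ≡ 489 (mod 491).
Reciprocity: 489 ≡ 1 and 491 ≡ 3 (mod 4), so (489/491) = +(491/489).
Reduce top mod 489: now compute (2/489).
Pull out 2: since 489 ≡ 1 (mod 8), (2/489) = +1.
Reached (1/489) = 1. Collecting the sign flips along the way, the symbol is +1.

1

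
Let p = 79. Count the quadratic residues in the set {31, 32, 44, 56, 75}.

(31/79) = +1 → QR.
(32/79) = +1 → QR.
(44/79) = +1 → QR.
(56/79) = -1 → non-residue.
(75/79) = -1 → non-residue.
Total quadratic residues among the 5: 3.

3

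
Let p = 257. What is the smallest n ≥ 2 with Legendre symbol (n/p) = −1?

(2/257) = +1, so 2 is a residue.
(3/257) = −1, so 3 is the smallest positive non-residue mod 257.

3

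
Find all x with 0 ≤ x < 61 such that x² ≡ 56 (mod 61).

19, 42

61 ≡ 1 (mod 4), so we find a root by search.
Trying successive values, 19² = 361 ≡ 56 (mod 61). The other root is 61 − 19 = 42.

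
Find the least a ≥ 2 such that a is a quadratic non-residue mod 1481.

3

(2/1481) = +1, so 2 is a residue.
(3/1481) = −1, so 3 is the smallest positive non-residue mod 1481.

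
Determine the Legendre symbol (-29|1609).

-1

First reduce: -29 ≡ 1580 (mod 1609).
Pull out 2^2: since 1609 ≡ 1 (mod 8), (2/1609) = +1, so (2/1609)^2 = +1.
Reciprocity: 395 ≡ 3 and 1609 ≡ 1 (mod 4), so (395/1609) = +(1609/395).
Reduce top mod 395: now compute (29/395).
Reciprocity: 29 ≡ 1 and 395 ≡ 3 (mod 4), so (29/395) = +(395/29).
Reduce top mod 29: now compute (18/29).
Pull out 2: since 29 ≡ 5 (mod 8), (2/29) = -1.
Reciprocity: 9 ≡ 1 and 29 ≡ 1 (mod 4), so (9/29) = +(29/9).
Reduce top mod 9: now compute (2/9).
Pull out 2: since 9 ≡ 1 (mod 8), (2/9) = +1.
Reached (1/9) = 1. Collecting the sign flips along the way, the symbol is -1.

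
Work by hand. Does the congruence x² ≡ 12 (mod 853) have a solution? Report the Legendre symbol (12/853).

Euler's criterion: (12/853) ≡ 12^426 (mod 853).
12^2 ≡ 144 (mod 853)
12^4 ≡ 264 (mod 853)
12^8 ≡ 603 (mod 853)
12^16 ≡ 231 (mod 853)
12^32 ≡ 475 (mod 853)
12^64 ≡ 433 (mod 853)
12^128 ≡ 682 (mod 853)
12^256 ≡ 239 (mod 853)
12^426 = 12^(256+128+32+8+2) ≡ 1 (mod 853).
Result is 1, so (12/853) = 1.

1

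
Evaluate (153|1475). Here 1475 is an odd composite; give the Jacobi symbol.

Reciprocity: 153 ≡ 1 and 1475 ≡ 3 (mod 4), so (153/1475) = +(1475/153).
Reduce top mod 153: now compute (98/153).
Pull out 2: since 153 ≡ 1 (mod 8), (2/153) = +1.
Reciprocity: 49 ≡ 1 and 153 ≡ 1 (mod 4), so (49/153) = +(153/49).
Reduce top mod 49: now compute (6/49).
Pull out 2: since 49 ≡ 1 (mod 8), (2/49) = +1.
Reciprocity: 3 ≡ 3 and 49 ≡ 1 (mod 4), so (3/49) = +(49/3).
Reduce top mod 3: now compute (1/3).
Reached (1/3) = 1. Collecting the sign flips along the way, the symbol is +1.

1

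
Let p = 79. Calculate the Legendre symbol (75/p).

Reciprocity: 75 ≡ 3 and 79 ≡ 3 (mod 4), so (75/79) = −(79/75).
Reduce top mod 75: now compute (4/75).
Pull out 2^2: since 75 ≡ 3 (mod 8), (2/75) = -1, so (2/75)^2 = +1.
Reached (1/75) = 1. Collecting the sign flips along the way, the symbol is -1.

-1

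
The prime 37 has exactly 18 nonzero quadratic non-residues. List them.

Square k = 1,…,18 (k and 37−k give the same square):
1²=1, 2²=4, 3²=9, 4²=16, 5²=25, 6²=36, 7²≡12, 8²≡27, 9²≡7, 10²≡26, 11²≡10, 12²≡33, 13²≡21, 14²≡11, 15²≡3, 16²≡34, 17²≡30, 18²≡28 (mod 37).
The residues are {1, 3, 4, 7, 9, 10, 11, 12, 16, 21, 25, 26, 27, 28, 30, 33, 34, 36}; the non-residues are the remaining 18 nonzero classes.

2 5 6 8 13 14 15 17 18 19 20 22 23 24 29 31 32 35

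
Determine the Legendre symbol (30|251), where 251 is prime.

-1

Pull out 2: since 251 ≡ 3 (mod 8), (2/251) = -1.
Reciprocity: 15 ≡ 3 and 251 ≡ 3 (mod 4), so (15/251) = −(251/15).
Reduce top mod 15: now compute (11/15).
Reciprocity: 11 ≡ 3 and 15 ≡ 3 (mod 4), so (11/15) = −(15/11).
Reduce top mod 11: now compute (4/11).
Pull out 2^2: since 11 ≡ 3 (mod 8), (2/11) = -1, so (2/11)^2 = +1.
Reached (1/11) = 1. Collecting the sign flips along the way, the symbol is -1.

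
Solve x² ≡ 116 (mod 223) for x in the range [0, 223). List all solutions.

89, 134

Since 223 ≡ 3 (mod 4), a square root of 116 is 116^((223+1)/4) = 116^56 mod 223.
Repeated squaring: 116^2≡76, 116^4≡201, 116^8≡38, 116^16≡106, 116^32≡86 (mod 223).
116^56 = 116^(32+16+8) ≡ 89 (mod 223).
Check: 89² = 7921 ≡ 116 (mod 223). The two roots are 89 and 134.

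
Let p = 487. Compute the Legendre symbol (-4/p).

-1

Euler's criterion: (-4/487) ≡ 483^243 (mod 487).
483^2 ≡ 16 (mod 487)
483^4 ≡ 256 (mod 487)
483^8 ≡ 278 (mod 487)
483^16 ≡ 338 (mod 487)
483^32 ≡ 286 (mod 487)
483^64 ≡ 467 (mod 487)
483^128 ≡ 400 (mod 487)
483^243 = 483^(128+64+32+16+2+1) ≡ 486 (mod 487).
Result is 486 ≡ −1, so (-4/487) = −1.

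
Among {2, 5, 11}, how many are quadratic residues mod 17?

1

(2/17) = +1 → QR.
(5/17) = -1 → non-residue.
(11/17) = -1 → non-residue.
Total quadratic residues among the 3: 1.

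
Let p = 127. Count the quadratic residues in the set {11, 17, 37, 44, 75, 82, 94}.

6

(11/127) = +1 → QR.
(17/127) = +1 → QR.
(37/127) = +1 → QR.
(44/127) = +1 → QR.
(75/127) = -1 → non-residue.
(82/127) = +1 → QR.
(94/127) = +1 → QR.
Total quadratic residues among the 7: 6.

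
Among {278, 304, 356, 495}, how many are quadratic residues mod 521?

(278/521) = -1 → non-residue.
(304/521) = -1 → non-residue.
(356/521) = -1 → non-residue.
(495/521) = +1 → QR.
Total quadratic residues among the 4: 1.

1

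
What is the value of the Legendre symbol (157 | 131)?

First reduce: 157 ≡ 26 (mod 131).
Pull out 2: since 131 ≡ 3 (mod 8), (2/131) = -1.
Reciprocity: 13 ≡ 1 and 131 ≡ 3 (mod 4), so (13/131) = +(131/13).
Reduce top mod 13: now compute (1/13).
Reached (1/13) = 1. Collecting the sign flips along the way, the symbol is -1.

-1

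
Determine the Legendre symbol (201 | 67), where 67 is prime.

First reduce: 201 ≡ 0 (mod 67).
Top reduces to 0: gcd > 1, so the symbol is 0.

0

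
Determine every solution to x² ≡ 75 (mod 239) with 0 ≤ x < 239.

52, 187

Since 239 ≡ 3 (mod 4), a square root of 75 is 75^((239+1)/4) = 75^60 mod 239.
Repeated squaring: 75^2≡128, 75^4≡132, 75^8≡216, 75^16≡51, 75^32≡211 (mod 239).
75^60 = 75^(32+16+8+4) ≡ 187 (mod 239).
Check: 187² = 34969 ≡ 75 (mod 239). The two roots are 52 and 187.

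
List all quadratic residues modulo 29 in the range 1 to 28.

Square k = 1,…,14 (k and 29−k give the same square):
1²=1, 2²=4, 3²=9, 4²=16, 5²=25, 6²≡7, 7²≡20, 8²≡6, 9²≡23, 10²≡13, 11²≡5, 12²≡28, 13²≡24, 14²≡22 (mod 29).
So the quadratic residues mod 29 are {1, 4, 5, 6, 7, 9, 13, 16, 20, 22, 23, 24, 25, 28}.

1,4,5,6,7,9,13,16,20,22,23,24,25,28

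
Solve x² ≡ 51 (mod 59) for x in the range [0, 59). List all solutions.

Since 59 ≡ 3 (mod 4), a square root of 51 is 51^((59+1)/4) = 51^15 mod 59.
Repeated squaring: 51^2≡5, 51^4≡25, 51^8≡35 (mod 59).
51^15 = 51^(8+4+2+1) ≡ 46 (mod 59).
Check: 46² = 2116 ≡ 51 (mod 59). The two roots are 13 and 46.

13, 46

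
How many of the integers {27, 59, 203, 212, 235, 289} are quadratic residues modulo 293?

(27/293) = -1 → non-residue.
(59/293) = +1 → QR.
(203/293) = +1 → QR.
(212/293) = +1 → QR.
(235/293) = +1 → QR.
(289/293) = +1 → QR.
Total quadratic residues among the 6: 5.

5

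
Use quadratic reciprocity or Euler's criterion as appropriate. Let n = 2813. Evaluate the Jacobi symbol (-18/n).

-1

First reduce: -18 ≡ 2795 (mod 2813).
Reciprocity: 2795 ≡ 3 and 2813 ≡ 1 (mod 4), so (2795/2813) = +(2813/2795).
Reduce top mod 2795: now compute (18/2795).
Pull out 2: since 2795 ≡ 3 (mod 8), (2/2795) = -1.
Reciprocity: 9 ≡ 1 and 2795 ≡ 3 (mod 4), so (9/2795) = +(2795/9).
Reduce top mod 9: now compute (5/9).
Reciprocity: 5 ≡ 1 and 9 ≡ 1 (mod 4), so (5/9) = +(9/5).
Reduce top mod 5: now compute (4/5).
Pull out 2^2: since 5 ≡ 5 (mod 8), (2/5) = -1, so (2/5)^2 = +1.
Reached (1/5) = 1. Collecting the sign flips along the way, the symbol is -1.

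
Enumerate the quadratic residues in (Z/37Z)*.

1,3,4,7,9,10,11,12,16,21,25,26,27,28,30,33,34,36

Square k = 1,…,18 (k and 37−k give the same square):
1²=1, 2²=4, 3²=9, 4²=16, 5²=25, 6²=36, 7²≡12, 8²≡27, 9²≡7, 10²≡26, 11²≡10, 12²≡33, 13²≡21, 14²≡11, 15²≡3, 16²≡34, 17²≡30, 18²≡28 (mod 37).
So the quadratic residues mod 37 are {1, 3, 4, 7, 9, 10, 11, 12, 16, 21, 25, 26, 27, 28, 30, 33, 34, 36}.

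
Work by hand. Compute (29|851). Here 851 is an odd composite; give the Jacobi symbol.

-1

Reciprocity: 29 ≡ 1 and 851 ≡ 3 (mod 4), so (29/851) = +(851/29).
Reduce top mod 29: now compute (10/29).
Pull out 2: since 29 ≡ 5 (mod 8), (2/29) = -1.
Reciprocity: 5 ≡ 1 and 29 ≡ 1 (mod 4), so (5/29) = +(29/5).
Reduce top mod 5: now compute (4/5).
Pull out 2^2: since 5 ≡ 5 (mod 8), (2/5) = -1, so (2/5)^2 = +1.
Reached (1/5) = 1. Collecting the sign flips along the way, the symbol is -1.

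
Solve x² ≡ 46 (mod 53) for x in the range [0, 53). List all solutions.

53 ≡ 1 (mod 4), so we find a root by search.
Trying successive values, 24² = 576 ≡ 46 (mod 53). The other root is 53 − 24 = 29.

24, 29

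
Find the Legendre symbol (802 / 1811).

Pull out 2: since 1811 ≡ 3 (mod 8), (2/1811) = -1.
Reciprocity: 401 ≡ 1 and 1811 ≡ 3 (mod 4), so (401/1811) = +(1811/401).
Reduce top mod 401: now compute (207/401).
Reciprocity: 207 ≡ 3 and 401 ≡ 1 (mod 4), so (207/401) = +(401/207).
Reduce top mod 207: now compute (194/207).
Pull out 2: since 207 ≡ 7 (mod 8), (2/207) = +1.
Reciprocity: 97 ≡ 1 and 207 ≡ 3 (mod 4), so (97/207) = +(207/97).
Reduce top mod 97: now compute (13/97).
Reciprocity: 13 ≡ 1 and 97 ≡ 1 (mod 4), so (13/97) = +(97/13).
Reduce top mod 13: now compute (6/13).
Pull out 2: since 13 ≡ 5 (mod 8), (2/13) = -1.
Reciprocity: 3 ≡ 3 and 13 ≡ 1 (mod 4), so (3/13) = +(13/3).
Reduce top mod 3: now compute (1/3).
Reached (1/3) = 1. Collecting the sign flips along the way, the symbol is +1.

1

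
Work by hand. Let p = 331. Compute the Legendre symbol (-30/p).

-1

Euler's criterion: (-30/331) ≡ 301^165 (mod 331).
301^2 ≡ 238 (mod 331)
301^4 ≡ 43 (mod 331)
301^8 ≡ 194 (mod 331)
301^16 ≡ 233 (mod 331)
301^32 ≡ 5 (mod 331)
301^64 ≡ 25 (mod 331)
301^128 ≡ 294 (mod 331)
301^165 = 301^(128+32+4+1) ≡ 330 (mod 331).
Result is 330 ≡ −1, so (-30/331) = −1.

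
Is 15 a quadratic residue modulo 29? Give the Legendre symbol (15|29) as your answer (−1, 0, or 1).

-1

Euler's criterion: (15/29) ≡ 15^14 (mod 29).
15^2 ≡ 22 (mod 29)
15^4 ≡ 20 (mod 29)
15^8 ≡ 23 (mod 29)
15^14 = 15^(8+4+2) ≡ 28 (mod 29).
Result is 28 ≡ −1, so (15/29) = −1.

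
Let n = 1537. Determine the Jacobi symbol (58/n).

0

Pull out 2: since 1537 ≡ 1 (mod 8), (2/1537) = +1.
Reciprocity: 29 ≡ 1 and 1537 ≡ 1 (mod 4), so (29/1537) = +(1537/29).
Reduce top mod 29: now compute (0/29).
Top reduces to 0: gcd > 1, so the symbol is 0.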